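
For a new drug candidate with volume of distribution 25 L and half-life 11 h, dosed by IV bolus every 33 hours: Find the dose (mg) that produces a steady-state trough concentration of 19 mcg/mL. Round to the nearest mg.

3325 mg

τ/t½ = 33/11 ≈ 3, so f = (1/2)^(33/11) ≈ 0.125000.
Cmin,ss = (D/Vd)·f/(1−f), so D = Cmin,ss·Vd·(1−f)/f.
D = 19 × 25 × (1−f)/f ≈ 19 × 25 × 7.00000 ≈ 3325.00 mg.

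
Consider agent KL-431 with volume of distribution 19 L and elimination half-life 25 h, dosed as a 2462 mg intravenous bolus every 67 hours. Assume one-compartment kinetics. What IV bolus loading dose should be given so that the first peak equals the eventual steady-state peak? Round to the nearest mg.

2917 mg

f = (1/2)^(67/25) ≈ 0.156041; accumulation ratio R = 1/(1−f) ≈ 1.18489.
Loading dose to hit Cmax,ss on first dose: D_load = D_maint·R ≈ 2462 × 1.18489 ≈ 2917.20 mg.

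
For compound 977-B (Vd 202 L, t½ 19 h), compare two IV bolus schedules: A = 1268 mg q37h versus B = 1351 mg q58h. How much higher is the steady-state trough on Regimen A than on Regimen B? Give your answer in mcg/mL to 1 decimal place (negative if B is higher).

1.3 mcg/mL

Regimen A: f = (1/2)^(37/19) ≈ 0.2593; Cmin,ss = (1268/202)·f/(1−f) ≈ 2.197 mcg/mL.
Regimen B: f = (1/2)^(58/19) ≈ 0.1205; Cmin,ss = (1351/202)·f/(1−f) ≈ 0.916 mcg/mL.
Difference ≈ 2.197 − 0.916 ≈ 1.281 mcg/mL.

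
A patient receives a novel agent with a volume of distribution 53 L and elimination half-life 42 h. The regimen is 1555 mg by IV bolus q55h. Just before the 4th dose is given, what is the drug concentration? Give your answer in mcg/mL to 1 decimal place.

18.5 mcg/mL

f = (1/2)^(τ/t½) = (1/2)^(55/42) ≈ 0.4035.
C₀ = D/Vd = 1555/53 ≈ 29.340 mcg/mL.
Before the 4th dose, 3 doses have been given. Superposition: Cmin = C₀·(f + f² + … + f^3).
≈ 29.340 × (0.4035 + 0.1628 + 0.0657) ≈ 29.340 × 0.6320 ≈ 18.543 mcg/mL.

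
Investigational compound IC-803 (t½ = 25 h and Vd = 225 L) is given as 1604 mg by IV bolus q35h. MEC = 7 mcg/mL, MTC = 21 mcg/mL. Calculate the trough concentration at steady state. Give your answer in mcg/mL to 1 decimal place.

τ/t½ = 35/25 ≈ 1.4, so fraction remaining f = (1/2)^(35/25) ≈ 0.3789.
Accumulation ratio R = 1/(1 − f) ≈ 1/0.6211 ≈ 1.6100.
Each bolus raises the concentration by D/Vd = 1604/225 ≈ 7.129 mcg/mL.
Cmax,ss = C₀/(1 − f) ≈ 7.129/0.6211 ≈ 11.478 mcg/mL.
Steady-state trough Cmin,ss = Cmax,ss·f ≈ 11.478 × 0.3789 ≈ 4.349 mcg/mL.
Trough 4.3 mcg/mL vs MEC 7 mcg/mL: subtherapeutic.

4.3 mcg/mL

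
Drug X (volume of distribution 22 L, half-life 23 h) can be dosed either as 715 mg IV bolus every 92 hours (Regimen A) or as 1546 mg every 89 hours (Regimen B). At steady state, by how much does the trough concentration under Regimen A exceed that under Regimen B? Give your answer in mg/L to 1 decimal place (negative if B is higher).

Regimen A: f = (1/2)^(92/23) ≈ 0.0625; Cmin,ss = (715/22)·f/(1−f) ≈ 2.167 mg/L.
Regimen B: f = (1/2)^(89/23) ≈ 0.0684; Cmin,ss = (1546/22)·f/(1−f) ≈ 5.160 mg/L.
Difference ≈ 2.167 − 5.160 ≈ -2.993 mg/L.

-3.0 mg/L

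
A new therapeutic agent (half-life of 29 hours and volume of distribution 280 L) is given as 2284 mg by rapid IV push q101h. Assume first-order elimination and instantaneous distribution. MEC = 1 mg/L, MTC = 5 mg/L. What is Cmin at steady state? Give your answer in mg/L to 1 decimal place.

0.8 mg/L

Over one 101-h interval, 101/29 ≈ 3.4828 half-lives elapse, leaving f ≈ 0.0895 of each dose.
Accumulation ratio R = 1/(1 − f) ≈ 1/0.9105 ≈ 1.0983.
Single-dose peak C₀ = D/Vd = 2284/280 ≈ 8.157 mg/L.
Cmax,ss = C₀/(1 − f) ≈ 8.157/0.9105 ≈ 8.959 mg/L.
Steady-state trough Cmin,ss = Cmax,ss·f ≈ 8.959 × 0.0895 ≈ 0.802 mg/L.
Trough 0.8 mg/L vs MEC 1 mg/L: subtherapeutic.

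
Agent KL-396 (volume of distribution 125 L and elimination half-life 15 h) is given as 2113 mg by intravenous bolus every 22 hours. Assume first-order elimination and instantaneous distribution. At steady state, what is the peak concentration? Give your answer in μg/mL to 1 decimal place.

26.5 μg/mL

τ/t½ = 22/15 ≈ 1.4667, so fraction remaining f = (1/2)^(22/15) ≈ 0.3618.
Accumulation ratio R = 1/(1 − f) ≈ 1/0.6382 ≈ 1.5669.
Each bolus raises the concentration by D/Vd = 2113/125 ≈ 16.904 μg/mL.
Steady-state peak Cmax,ss = C₀·R ≈ 16.904 × 1.5669 ≈ 26.487 μg/mL.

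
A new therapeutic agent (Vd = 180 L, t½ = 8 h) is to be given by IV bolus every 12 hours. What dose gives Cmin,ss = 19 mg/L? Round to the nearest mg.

6253 mg

τ/t½ = 12/8 ≈ 1.5, so f = (1/2)^(12/8) ≈ 0.353553.
Cmin,ss = (D/Vd)·f/(1−f), so D = Cmin,ss·Vd·(1−f)/f.
D = 19 × 180 × (1−f)/f ≈ 19 × 180 × 1.82843 ≈ 6253.23 mg.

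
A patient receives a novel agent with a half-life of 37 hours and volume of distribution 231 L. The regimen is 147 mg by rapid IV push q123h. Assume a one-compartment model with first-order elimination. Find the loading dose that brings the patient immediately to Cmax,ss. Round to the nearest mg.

f = (1/2)^(123/37) ≈ 0.099834; accumulation ratio R = 1/(1−f) ≈ 1.11091.
Loading dose to hit Cmax,ss on first dose: D_load = D_maint·R ≈ 147 × 1.11091 ≈ 163.30 mg.

163 mg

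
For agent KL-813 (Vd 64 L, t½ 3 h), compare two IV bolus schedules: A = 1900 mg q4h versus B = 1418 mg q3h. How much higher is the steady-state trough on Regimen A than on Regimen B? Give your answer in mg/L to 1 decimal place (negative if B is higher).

Regimen A: f = (1/2)^(4/3) ≈ 0.3969; Cmin,ss = (1900/64)·f/(1−f) ≈ 19.537 mg/L.
Regimen B: f = (1/2)^(3/3) ≈ 0.5000; Cmin,ss = (1418/64)·f/(1−f) ≈ 22.156 mg/L.
Difference ≈ 19.537 − 22.156 ≈ -2.619 mg/L.

-2.6 mg/L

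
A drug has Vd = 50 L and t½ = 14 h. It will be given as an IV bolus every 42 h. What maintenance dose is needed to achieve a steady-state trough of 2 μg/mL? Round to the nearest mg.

700 mg

τ/t½ = 42/14 ≈ 3, so f = (1/2)^(42/14) ≈ 0.125000.
Cmin,ss = (D/Vd)·f/(1−f), so D = Cmin,ss·Vd·(1−f)/f.
D = 2 × 50 × (1−f)/f ≈ 2 × 50 × 7.00000 ≈ 700.00 mg.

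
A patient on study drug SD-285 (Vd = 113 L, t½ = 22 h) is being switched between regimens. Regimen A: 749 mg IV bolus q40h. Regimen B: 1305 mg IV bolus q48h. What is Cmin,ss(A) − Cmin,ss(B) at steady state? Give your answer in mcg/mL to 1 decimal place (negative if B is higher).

-0.6 mcg/mL

Regimen A: f = (1/2)^(40/22) ≈ 0.2836; Cmin,ss = (749/113)·f/(1−f) ≈ 2.624 mcg/mL.
Regimen B: f = (1/2)^(48/22) ≈ 0.2204; Cmin,ss = (1305/113)·f/(1−f) ≈ 3.265 mcg/mL.
Difference ≈ 2.624 − 3.265 ≈ -0.641 mcg/mL.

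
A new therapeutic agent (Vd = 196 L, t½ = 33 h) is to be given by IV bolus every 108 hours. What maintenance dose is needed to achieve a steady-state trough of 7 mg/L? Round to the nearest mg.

11888 mg

τ/t½ = 108/33 ≈ 3.2727, so f = (1/2)^(108/33) ≈ 0.103469.
Cmin,ss = (D/Vd)·f/(1−f), so D = Cmin,ss·Vd·(1−f)/f.
D = 7 × 196 × (1−f)/f ≈ 7 × 196 × 8.66473 ≈ 11888.01 mg.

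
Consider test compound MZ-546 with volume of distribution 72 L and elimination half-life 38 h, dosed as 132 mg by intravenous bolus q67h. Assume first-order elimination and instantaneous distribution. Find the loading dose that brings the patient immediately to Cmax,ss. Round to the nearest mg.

f = (1/2)^(67/38) ≈ 0.294603; accumulation ratio R = 1/(1−f) ≈ 1.41764.
Loading dose to hit Cmax,ss on first dose: D_load = D_maint·R ≈ 132 × 1.41764 ≈ 187.13 mg.

187 mg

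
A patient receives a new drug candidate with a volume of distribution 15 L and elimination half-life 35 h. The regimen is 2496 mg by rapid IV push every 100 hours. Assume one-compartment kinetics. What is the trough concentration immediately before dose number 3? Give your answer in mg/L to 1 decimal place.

f = (1/2)^(τ/t½) = (1/2)^(100/35) ≈ 0.1380.
C₀ = D/Vd = 2496/15 ≈ 166.400 mg/L.
Before the 3rd dose, 2 doses have been given. Superposition: Cmin = C₀·(f + f²).
≈ 166.400 × (0.1380 + 0.0190) ≈ 166.400 × 0.1570 ≈ 26.125 mg/L.

26.1 mg/L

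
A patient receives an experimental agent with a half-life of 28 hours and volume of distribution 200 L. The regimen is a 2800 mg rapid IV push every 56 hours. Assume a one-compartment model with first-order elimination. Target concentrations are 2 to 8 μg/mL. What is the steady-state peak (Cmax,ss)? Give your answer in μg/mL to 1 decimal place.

18.7 μg/mL

τ = 56 h = 2 half-lives, so f = (1/2)^2 = 0.25.
Accumulation ratio R = 1/(1 − f) = 1/0.75 = 4/3.
Single-dose peak C₀ = D/Vd = 2800/200 = 14 μg/mL.
Steady-state peak Cmax,ss = C₀·R = 14 × 4/3 ≈ 18.667 μg/mL.
Peak 18.7 μg/mL vs MTC 8 μg/mL: exceeds toxic threshold.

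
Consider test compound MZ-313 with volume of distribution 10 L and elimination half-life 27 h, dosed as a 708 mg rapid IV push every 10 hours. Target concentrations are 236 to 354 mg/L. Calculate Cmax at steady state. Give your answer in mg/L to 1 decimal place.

312.7 mg/L

k = ln2/t½ = ln2/27 ≈ 0.025672 h⁻¹; fraction remaining f = e^(−kτ) = e^(−0.025672×10) ≈ 0.7736.
Accumulation ratio R = 1/(1 − f) ≈ 1/0.2264 ≈ 4.4170.
Each bolus raises the concentration by D/Vd = 708/10 ≈ 70.800 mg/L.
Steady-state peak Cmax,ss = C₀·R ≈ 70.800 × 4.4170 ≈ 312.724 mg/L.
Peak 312.7 mg/L vs MTC 354 mg/L: below toxic threshold.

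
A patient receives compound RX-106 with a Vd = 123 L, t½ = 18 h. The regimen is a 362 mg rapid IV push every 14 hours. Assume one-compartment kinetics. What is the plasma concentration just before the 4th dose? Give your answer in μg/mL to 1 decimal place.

3.3 μg/mL

f = (1/2)^(τ/t½) = (1/2)^(14/18) ≈ 0.5833.
C₀ = D/Vd = 362/123 ≈ 2.943 μg/mL.
Before the 4th dose, 3 doses have been given. Superposition: Cmin = C₀·(f + f² + … + f^3).
≈ 2.943 × (0.5833 + 0.3402 + 0.1985) ≈ 2.943 × 1.1220 ≈ 3.302 μg/mL.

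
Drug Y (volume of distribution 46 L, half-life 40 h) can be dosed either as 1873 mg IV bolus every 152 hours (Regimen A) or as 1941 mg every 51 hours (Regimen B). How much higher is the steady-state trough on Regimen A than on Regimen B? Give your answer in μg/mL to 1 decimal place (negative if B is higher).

-26.6 μg/mL

Regimen A: f = (1/2)^(152/40) ≈ 0.0718; Cmin,ss = (1873/46)·f/(1−f) ≈ 3.150 μg/mL.
Regimen B: f = (1/2)^(51/40) ≈ 0.4132; Cmin,ss = (1941/46)·f/(1−f) ≈ 29.712 μg/mL.
Difference ≈ 3.150 − 29.712 ≈ -26.562 μg/mL.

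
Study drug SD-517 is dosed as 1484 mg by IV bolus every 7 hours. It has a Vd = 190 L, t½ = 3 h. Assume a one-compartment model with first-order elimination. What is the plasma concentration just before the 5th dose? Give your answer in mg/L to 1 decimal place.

f = (1/2)^(τ/t½) = (1/2)^(7/3) ≈ 0.1984.
C₀ = D/Vd = 1484/190 ≈ 7.811 mg/L.
Before the 5th dose, 4 doses have been given. Superposition: Cmin = C₀·(f + f² + … + f^4).
≈ 7.811 × (0.1984 + 0.0394 + 0.0078 + 0.0015) ≈ 7.811 × 0.2471 ≈ 1.930 mg/L.

1.9 mg/L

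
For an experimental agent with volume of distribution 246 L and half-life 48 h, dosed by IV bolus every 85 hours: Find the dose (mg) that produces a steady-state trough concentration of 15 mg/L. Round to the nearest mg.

8902 mg

τ/t½ = 85/48 ≈ 1.7708, so f = (1/2)^(85/48) ≈ 0.293039.
Cmin,ss = (D/Vd)·f/(1−f), so D = Cmin,ss·Vd·(1−f)/f.
D = 15 × 246 × (1−f)/f ≈ 15 × 246 × 2.41252 ≈ 8902.20 mg.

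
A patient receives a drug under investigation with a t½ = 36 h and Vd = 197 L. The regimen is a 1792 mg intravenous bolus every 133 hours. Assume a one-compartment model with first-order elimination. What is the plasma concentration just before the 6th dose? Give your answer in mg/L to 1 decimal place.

0.8 mg/L

f = (1/2)^(τ/t½) = (1/2)^(133/36) ≈ 0.0772.
C₀ = D/Vd = 1792/197 ≈ 9.096 mg/L.
Before the 6th dose, 5 doses have been given. Superposition: Cmin = C₀·(f + f² + … + f^5).
≈ 9.096 × (0.0772 + 0.0060 + 0.0005 + 0.0000 + 0.0000) ≈ 9.096 × 0.0837 ≈ 0.761 mg/L.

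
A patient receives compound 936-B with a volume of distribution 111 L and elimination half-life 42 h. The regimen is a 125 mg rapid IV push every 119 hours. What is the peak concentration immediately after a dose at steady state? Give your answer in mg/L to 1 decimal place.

Over one 119-h interval, 119/42 ≈ 2.8333 half-lives elapse, leaving f ≈ 0.1403 of each dose.
At steady state, accumulation factor R = 1/(1 − e^(−kτ)) ≈ 1.1632.
Each bolus raises the concentration by D/Vd = 125/111 ≈ 1.126 mg/L.
Steady-state peak Cmax,ss = C₀·R ≈ 1.126 × 1.1632 ≈ 1.310 mg/L.

1.3 mg/L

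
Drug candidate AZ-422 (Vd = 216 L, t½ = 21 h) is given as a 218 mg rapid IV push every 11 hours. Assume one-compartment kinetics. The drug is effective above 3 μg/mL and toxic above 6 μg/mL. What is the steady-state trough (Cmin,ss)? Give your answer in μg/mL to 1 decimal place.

Over one 11-h interval, 11/21 ≈ 0.52381 half-lives elapse, leaving f ≈ 0.6955 of each dose.
Accumulation ratio R = 1/(1 − f) ≈ 1/0.3045 ≈ 3.2841.
Single-dose peak C₀ = D/Vd = 218/216 ≈ 1.009 μg/mL.
Cmax,ss = C₀/(1 − f) ≈ 1.009/0.3045 ≈ 3.314 μg/mL.
Steady-state trough Cmin,ss = Cmax,ss·f ≈ 3.314 × 0.6955 ≈ 2.305 μg/mL.
Trough 2.3 μg/mL vs MEC 3 μg/mL: subtherapeutic.

2.3 μg/mL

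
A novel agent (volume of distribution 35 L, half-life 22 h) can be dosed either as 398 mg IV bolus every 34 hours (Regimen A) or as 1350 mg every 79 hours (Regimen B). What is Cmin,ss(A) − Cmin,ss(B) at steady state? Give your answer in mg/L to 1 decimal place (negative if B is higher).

2.4 mg/L

Regimen A: f = (1/2)^(34/22) ≈ 0.3426; Cmin,ss = (398/35)·f/(1−f) ≈ 5.926 mg/L.
Regimen B: f = (1/2)^(79/22) ≈ 0.0830; Cmin,ss = (1350/35)·f/(1−f) ≈ 3.491 mg/L.
Difference ≈ 5.926 − 3.491 ≈ 2.435 mg/L.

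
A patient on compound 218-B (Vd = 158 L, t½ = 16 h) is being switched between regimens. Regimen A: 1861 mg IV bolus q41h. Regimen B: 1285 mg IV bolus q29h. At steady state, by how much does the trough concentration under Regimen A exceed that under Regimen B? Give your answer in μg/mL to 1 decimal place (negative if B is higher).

Regimen A: f = (1/2)^(41/16) ≈ 0.1693; Cmin,ss = (1861/158)·f/(1−f) ≈ 2.401 μg/mL.
Regimen B: f = (1/2)^(29/16) ≈ 0.2847; Cmin,ss = (1285/158)·f/(1−f) ≈ 3.237 μg/mL.
Difference ≈ 2.401 − 3.237 ≈ -0.836 μg/mL.

-0.8 μg/mL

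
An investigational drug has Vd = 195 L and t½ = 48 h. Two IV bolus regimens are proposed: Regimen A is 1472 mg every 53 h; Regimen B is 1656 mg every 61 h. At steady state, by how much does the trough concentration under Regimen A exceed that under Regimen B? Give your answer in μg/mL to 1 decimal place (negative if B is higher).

0.6 μg/mL

Regimen A: f = (1/2)^(53/48) ≈ 0.4652; Cmin,ss = (1472/195)·f/(1−f) ≈ 6.566 μg/mL.
Regimen B: f = (1/2)^(61/48) ≈ 0.4144; Cmin,ss = (1656/195)·f/(1−f) ≈ 6.010 μg/mL.
Difference ≈ 6.566 − 6.010 ≈ 0.556 μg/mL.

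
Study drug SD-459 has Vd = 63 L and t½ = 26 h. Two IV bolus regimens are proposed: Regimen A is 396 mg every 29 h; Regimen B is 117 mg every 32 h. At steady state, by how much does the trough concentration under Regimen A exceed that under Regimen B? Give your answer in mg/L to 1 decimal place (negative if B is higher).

Regimen A: f = (1/2)^(29/26) ≈ 0.4616; Cmin,ss = (396/63)·f/(1−f) ≈ 5.389 mg/L.
Regimen B: f = (1/2)^(32/26) ≈ 0.4261; Cmin,ss = (117/63)·f/(1−f) ≈ 1.379 mg/L.
Difference ≈ 5.389 − 1.379 ≈ 4.010 mg/L.

4.0 mg/L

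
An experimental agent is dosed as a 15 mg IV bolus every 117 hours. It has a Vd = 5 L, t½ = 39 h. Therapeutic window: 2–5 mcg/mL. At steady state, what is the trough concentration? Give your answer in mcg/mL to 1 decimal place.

0.4 mcg/mL

τ = 117 h = 3 half-lives, so f = (1/2)^3 = 0.125.
Accumulation ratio R = 1/(1 − f) = 1/0.875 = 8/7.
Single-dose peak C₀ = D/Vd = 15/5 = 3 mcg/mL.
Steady-state peak Cmax,ss = C₀·R = 3 × 8/7 ≈ 3.429 mcg/mL.
Steady-state trough Cmin,ss = Cmax,ss·f ≈ 3.429 × 0.125 ≈ 0.429 mcg/mL.
Trough 0.4 mcg/mL vs MEC 2 mcg/mL: subtherapeutic.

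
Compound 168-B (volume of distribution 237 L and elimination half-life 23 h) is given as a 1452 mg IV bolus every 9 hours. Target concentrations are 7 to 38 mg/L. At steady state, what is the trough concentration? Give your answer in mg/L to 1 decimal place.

19.7 mg/L

Over one 9-h interval, 9/23 ≈ 0.3913 half-lives elapse, leaving f ≈ 0.7624 of each dose.
Single-dose peak C₀ = D/Vd = 1452/237 ≈ 6.127 mg/L.
Steady-state trough Cmin,ss = C₀·f/(1−f) ≈ 6.127 × 0.7624/0.2376 ≈ 19.660 mg/L.
Trough 19.7 mg/L vs MEC 7 mg/L: adequate.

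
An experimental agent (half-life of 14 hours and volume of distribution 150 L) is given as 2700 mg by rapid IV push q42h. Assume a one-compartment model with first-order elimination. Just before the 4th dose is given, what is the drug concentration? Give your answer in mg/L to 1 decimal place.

f = (1/2)^(τ/t½) = (1/2)^(42/14) ≈ 0.1250.
C₀ = D/Vd = 2700/150 ≈ 18.000 mg/L.
Before the 4th dose, 3 doses have been given. Superposition: Cmin = C₀·(f + f² + … + f^3).
≈ 18.000 × (0.1250 + 0.0156 + 0.0020) ≈ 18.000 × 0.1426 ≈ 2.567 mg/L.

2.6 mg/L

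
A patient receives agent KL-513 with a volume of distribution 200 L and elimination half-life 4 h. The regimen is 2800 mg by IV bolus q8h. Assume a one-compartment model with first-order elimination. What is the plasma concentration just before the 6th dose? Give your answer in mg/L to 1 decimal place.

4.7 mg/L

f = (1/2)^(τ/t½) = (1/2)^(8/4) ≈ 0.2500.
C₀ = D/Vd = 2800/200 ≈ 14.000 mg/L.
Before the 6th dose, 5 doses have been given. Superposition: Cmin = C₀·(f + f² + … + f^5).
≈ 14.000 × (0.2500 + 0.0625 + 0.0156 + 0.0039 + 0.0010) ≈ 14.000 × 0.3330 ≈ 4.662 mg/L.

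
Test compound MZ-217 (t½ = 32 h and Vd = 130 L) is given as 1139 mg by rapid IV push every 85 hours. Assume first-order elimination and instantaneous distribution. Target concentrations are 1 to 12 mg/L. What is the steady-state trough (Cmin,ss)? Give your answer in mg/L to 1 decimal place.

Over one 85-h interval, 85/32 ≈ 2.6562 half-lives elapse, leaving f ≈ 0.1586 of each dose.
At steady state, accumulation factor R = 1/(1 − e^(−kτ)) ≈ 1.1885.
Each bolus raises the concentration by D/Vd = 1139/130 ≈ 8.762 mg/L.
Steady-state peak Cmax,ss = C₀·R ≈ 8.762 × 1.1885 ≈ 10.414 mg/L.
One interval later, Cmin,ss = Cmax,ss·e^(−kτ) ≈ 10.414 × 0.1586 ≈ 1.652 mg/L.
Trough 1.7 mg/L vs MEC 1 mg/L: adequate.

1.7 mg/L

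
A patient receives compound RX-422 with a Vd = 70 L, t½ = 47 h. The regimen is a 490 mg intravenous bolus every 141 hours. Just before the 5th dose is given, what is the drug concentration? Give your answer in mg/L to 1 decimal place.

f = (1/2)^(τ/t½) = (1/2)^(141/47) ≈ 0.1250.
C₀ = D/Vd = 490/70 ≈ 7.000 mg/L.
Before the 5th dose, 4 doses have been given. Superposition: Cmin = C₀·(f + f² + … + f^4).
≈ 7.000 × (0.1250 + 0.0156 + 0.0020 + 0.0002) ≈ 7.000 × 0.1428 ≈ 1.000 mg/L.

1.0 mg/L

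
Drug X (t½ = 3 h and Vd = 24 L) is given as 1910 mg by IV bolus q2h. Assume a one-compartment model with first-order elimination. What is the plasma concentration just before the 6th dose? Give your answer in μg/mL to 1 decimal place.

122.0 μg/mL

f = (1/2)^(τ/t½) = (1/2)^(2/3) ≈ 0.6300.
C₀ = D/Vd = 1910/24 ≈ 79.583 μg/mL.
Before the 6th dose, 5 doses have been given. Superposition: Cmin = C₀·(f + f² + … + f^5).
≈ 79.583 × (0.6300 + 0.3969 + 0.2500 + 0.1575 + 0.0992) ≈ 79.583 × 1.5336 ≈ 122.048 μg/mL.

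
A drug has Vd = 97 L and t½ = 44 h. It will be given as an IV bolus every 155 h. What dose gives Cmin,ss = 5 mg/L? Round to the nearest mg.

5089 mg

τ/t½ = 155/44 ≈ 3.5227, so f = (1/2)^(155/44) ≈ 0.087007.
Cmin,ss = (D/Vd)·f/(1−f), so D = Cmin,ss·Vd·(1−f)/f.
D = 5 × 97 × (1−f)/f ≈ 5 × 97 × 10.49333 ≈ 5089.27 mg.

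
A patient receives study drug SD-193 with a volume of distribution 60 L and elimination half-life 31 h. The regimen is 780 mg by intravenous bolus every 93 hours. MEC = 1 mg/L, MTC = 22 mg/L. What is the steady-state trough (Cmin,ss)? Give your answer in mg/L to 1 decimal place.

1.9 mg/L

The dosing interval is 3 half-lives, so f = 2^(−3) = 0.125.
At steady state, R = 1/(1 − 0.125) = 8/7.
Single-dose peak C₀ = D/Vd = 780/60 = 13 mg/L.
Steady-state peak Cmax,ss = C₀·R = 13 × 8/7 ≈ 14.857 mg/L.
Steady-state trough Cmin,ss = Cmax,ss·f ≈ 14.857 × 0.125 ≈ 1.857 mg/L.
Trough 1.9 mg/L vs MEC 1 mg/L: adequate.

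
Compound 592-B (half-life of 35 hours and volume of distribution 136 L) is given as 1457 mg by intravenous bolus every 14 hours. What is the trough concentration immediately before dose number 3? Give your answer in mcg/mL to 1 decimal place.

f = (1/2)^(τ/t½) = (1/2)^(14/35) ≈ 0.7579.
C₀ = D/Vd = 1457/136 ≈ 10.713 mcg/mL.
Before the 3rd dose, 2 doses have been given. Superposition: Cmin = C₀·(f + f²).
≈ 10.713 × (0.7579 + 0.5744) ≈ 10.713 × 1.3323 ≈ 14.273 mcg/mL.

14.3 mcg/mL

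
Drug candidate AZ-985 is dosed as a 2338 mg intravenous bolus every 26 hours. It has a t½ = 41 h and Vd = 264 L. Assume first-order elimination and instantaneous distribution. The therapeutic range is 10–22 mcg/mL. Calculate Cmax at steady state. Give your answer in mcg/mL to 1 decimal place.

k = ln2/t½ = ln2/41 ≈ 0.016906 h⁻¹; fraction remaining f = e^(−kτ) = e^(−0.016906×26) ≈ 0.6443.
Accumulation ratio R = 1/(1 − f) ≈ 1/0.3557 ≈ 2.8114.
Each bolus raises the concentration by D/Vd = 2338/264 ≈ 8.856 mcg/mL.
Steady-state peak Cmax,ss = C₀·R ≈ 8.856 × 2.8114 ≈ 24.898 mcg/mL.
Peak 24.9 mcg/mL vs MTC 22 mcg/mL: exceeds toxic threshold.

24.9 mcg/mL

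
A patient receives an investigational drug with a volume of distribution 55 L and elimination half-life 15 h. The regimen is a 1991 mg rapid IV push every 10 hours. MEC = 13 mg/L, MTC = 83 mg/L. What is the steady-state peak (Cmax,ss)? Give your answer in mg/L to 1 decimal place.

97.8 mg/L

Over one 10-h interval, 10/15 ≈ 0.66667 half-lives elapse, leaving f ≈ 0.6300 of each dose.
Accumulation ratio R = 1/(1 − f) ≈ 1/0.3700 ≈ 2.7027.
Each bolus raises the concentration by D/Vd = 1991/55 ≈ 36.200 mg/L.
Steady-state peak Cmax,ss = C₀·R ≈ 36.200 × 2.7027 ≈ 97.838 mg/L.
Peak 97.8 mg/L vs MTC 83 mg/L: exceeds toxic threshold.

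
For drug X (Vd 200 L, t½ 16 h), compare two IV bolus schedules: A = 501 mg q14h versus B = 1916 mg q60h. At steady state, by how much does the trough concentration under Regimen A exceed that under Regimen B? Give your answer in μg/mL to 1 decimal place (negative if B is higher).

2.2 μg/mL

Regimen A: f = (1/2)^(14/16) ≈ 0.5453; Cmin,ss = (501/200)·f/(1−f) ≈ 3.004 μg/mL.
Regimen B: f = (1/2)^(60/16) ≈ 0.0743; Cmin,ss = (1916/200)·f/(1−f) ≈ 0.769 μg/mL.
Difference ≈ 3.004 − 0.769 ≈ 2.235 μg/mL.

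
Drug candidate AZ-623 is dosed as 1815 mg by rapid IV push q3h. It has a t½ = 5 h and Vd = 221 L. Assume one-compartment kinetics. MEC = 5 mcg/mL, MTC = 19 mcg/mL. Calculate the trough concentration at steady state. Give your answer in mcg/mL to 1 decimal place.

τ/t½ = 3/5 ≈ 0.6, so fraction remaining f = (1/2)^(3/5) ≈ 0.6598.
Single-dose peak C₀ = D/Vd = 1815/221 ≈ 8.213 mcg/mL.
Steady-state trough Cmin,ss = C₀·f/(1−f) ≈ 8.213 × 0.6598/0.3402 ≈ 15.929 mcg/mL.
Trough 15.9 mcg/mL vs MEC 5 mcg/mL: adequate.

15.9 mcg/mL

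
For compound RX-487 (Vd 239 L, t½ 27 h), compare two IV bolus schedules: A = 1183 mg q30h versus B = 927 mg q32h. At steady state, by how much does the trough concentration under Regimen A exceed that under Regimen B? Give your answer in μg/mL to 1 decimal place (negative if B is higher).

1.2 μg/mL

Regimen A: f = (1/2)^(30/27) ≈ 0.4629; Cmin,ss = (1183/239)·f/(1−f) ≈ 4.266 μg/mL.
Regimen B: f = (1/2)^(32/27) ≈ 0.4398; Cmin,ss = (927/239)·f/(1−f) ≈ 3.045 μg/mL.
Difference ≈ 4.266 − 3.045 ≈ 1.221 μg/mL.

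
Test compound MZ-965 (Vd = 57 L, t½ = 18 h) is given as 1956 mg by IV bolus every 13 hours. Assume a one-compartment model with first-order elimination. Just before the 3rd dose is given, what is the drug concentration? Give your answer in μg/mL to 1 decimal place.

33.4 μg/mL

f = (1/2)^(τ/t½) = (1/2)^(13/18) ≈ 0.6062.
C₀ = D/Vd = 1956/57 ≈ 34.316 μg/mL.
Before the 3rd dose, 2 doses have been given. Superposition: Cmin = C₀·(f + f²).
≈ 34.316 × (0.6062 + 0.3675) ≈ 34.316 × 0.9737 ≈ 33.413 μg/mL.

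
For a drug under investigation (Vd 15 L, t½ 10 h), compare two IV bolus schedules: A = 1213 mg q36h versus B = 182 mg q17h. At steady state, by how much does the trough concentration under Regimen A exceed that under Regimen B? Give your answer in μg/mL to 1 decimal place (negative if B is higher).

1.9 μg/mL

Regimen A: f = (1/2)^(36/10) ≈ 0.0825; Cmin,ss = (1213/15)·f/(1−f) ≈ 7.271 μg/mL.
Regimen B: f = (1/2)^(17/10) ≈ 0.3078; Cmin,ss = (182/15)·f/(1−f) ≈ 5.395 μg/mL.
Difference ≈ 7.271 − 5.395 ≈ 1.876 μg/mL.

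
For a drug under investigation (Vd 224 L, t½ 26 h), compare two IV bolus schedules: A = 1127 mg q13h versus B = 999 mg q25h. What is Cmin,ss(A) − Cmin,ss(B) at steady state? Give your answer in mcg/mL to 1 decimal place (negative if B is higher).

7.4 mcg/mL

Regimen A: f = (1/2)^(13/26) ≈ 0.7071; Cmin,ss = (1127/224)·f/(1−f) ≈ 12.146 mcg/mL.
Regimen B: f = (1/2)^(25/26) ≈ 0.5135; Cmin,ss = (999/224)·f/(1−f) ≈ 4.707 mcg/mL.
Difference ≈ 12.146 − 4.707 ≈ 7.439 mcg/mL.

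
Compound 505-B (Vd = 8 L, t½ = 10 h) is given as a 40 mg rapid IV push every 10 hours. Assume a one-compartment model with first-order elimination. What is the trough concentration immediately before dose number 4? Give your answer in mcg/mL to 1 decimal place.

4.4 mcg/mL

f = (1/2)^(τ/t½) = (1/2)^(10/10) ≈ 0.5000.
C₀ = D/Vd = 40/8 ≈ 5.000 mcg/mL.
Before the 4th dose, 3 doses have been given. Superposition: Cmin = C₀·(f + f² + … + f^3).
≈ 5.000 × (0.5000 + 0.2500 + 0.1250) ≈ 5.000 × 0.8750 ≈ 4.375 mcg/mL.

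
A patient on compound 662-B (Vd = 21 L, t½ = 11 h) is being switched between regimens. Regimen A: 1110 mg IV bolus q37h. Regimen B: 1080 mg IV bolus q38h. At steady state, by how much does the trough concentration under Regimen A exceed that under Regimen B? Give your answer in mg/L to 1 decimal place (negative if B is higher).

0.5 mg/L

Regimen A: f = (1/2)^(37/11) ≈ 0.0972; Cmin,ss = (1110/21)·f/(1−f) ≈ 5.691 mg/L.
Regimen B: f = (1/2)^(38/11) ≈ 0.0912; Cmin,ss = (1080/21)·f/(1−f) ≈ 5.161 mg/L.
Difference ≈ 5.691 − 5.161 ≈ 0.530 mg/L.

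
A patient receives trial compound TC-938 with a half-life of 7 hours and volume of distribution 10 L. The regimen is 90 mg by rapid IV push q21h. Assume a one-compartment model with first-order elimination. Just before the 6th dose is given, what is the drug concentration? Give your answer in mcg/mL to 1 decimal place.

1.3 mcg/mL

f = (1/2)^(τ/t½) = (1/2)^(21/7) ≈ 0.1250.
C₀ = D/Vd = 90/10 ≈ 9.000 mcg/mL.
Before the 6th dose, 5 doses have been given. Superposition: Cmin = C₀·(f + f² + … + f^5).
≈ 9.000 × (0.1250 + 0.0156 + 0.0020 + 0.0002 + 0.0000) ≈ 9.000 × 0.1428 ≈ 1.285 mcg/mL.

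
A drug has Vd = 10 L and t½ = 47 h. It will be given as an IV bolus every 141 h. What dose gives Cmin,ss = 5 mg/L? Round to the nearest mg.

τ/t½ = 141/47 ≈ 3, so f = (1/2)^(141/47) ≈ 0.125000.
Cmin,ss = (D/Vd)·f/(1−f), so D = Cmin,ss·Vd·(1−f)/f.
D = 5 × 10 × (1−f)/f ≈ 5 × 10 × 7.00000 ≈ 350.00 mg.

350 mg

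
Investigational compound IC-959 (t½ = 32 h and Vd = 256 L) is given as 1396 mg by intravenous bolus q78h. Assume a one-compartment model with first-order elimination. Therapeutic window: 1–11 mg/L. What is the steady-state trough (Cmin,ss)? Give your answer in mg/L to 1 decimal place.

Over one 78-h interval, 78/32 ≈ 2.4375 half-lives elapse, leaving f ≈ 0.1846 of each dose.
Accumulation ratio R = 1/(1 − f) ≈ 1/0.8154 ≈ 1.2264.
Single-dose peak C₀ = D/Vd = 1396/256 ≈ 5.453 mg/L.
Cmax,ss = C₀/(1 − f) ≈ 5.453/0.8154 ≈ 6.688 mg/L.
Steady-state trough Cmin,ss = Cmax,ss·f ≈ 6.688 × 0.1846 ≈ 1.235 mg/L.
Trough 1.2 mg/L vs MEC 1 mg/L: adequate.

1.2 mg/L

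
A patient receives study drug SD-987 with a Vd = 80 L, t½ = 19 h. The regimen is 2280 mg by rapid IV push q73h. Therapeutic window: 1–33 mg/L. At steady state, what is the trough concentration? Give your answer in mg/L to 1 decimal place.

2.1 mg/L

τ/t½ = 73/19 ≈ 3.8421, so fraction remaining f = (1/2)^(73/19) ≈ 0.0697.
Single-dose peak C₀ = D/Vd = 2280/80 ≈ 28.500 mg/L.
Steady-state trough Cmin,ss = C₀·f/(1−f) ≈ 28.500 × 0.0697/0.9303 ≈ 2.135 mg/L.
Trough 2.1 mg/L vs MEC 1 mg/L: adequate.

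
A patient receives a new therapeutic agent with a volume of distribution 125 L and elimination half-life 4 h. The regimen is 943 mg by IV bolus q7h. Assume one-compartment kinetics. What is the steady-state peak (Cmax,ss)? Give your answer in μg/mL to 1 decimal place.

10.7 μg/mL

τ/t½ = 7/4 ≈ 1.75, so fraction remaining f = (1/2)^(7/4) ≈ 0.2973.
At steady state, accumulation factor R = 1/(1 − e^(−kτ)) ≈ 1.4231.
Each bolus raises the concentration by D/Vd = 943/125 ≈ 7.544 μg/mL.
Steady-state peak Cmax,ss = C₀·R ≈ 7.544 × 1.4231 ≈ 10.736 μg/mL.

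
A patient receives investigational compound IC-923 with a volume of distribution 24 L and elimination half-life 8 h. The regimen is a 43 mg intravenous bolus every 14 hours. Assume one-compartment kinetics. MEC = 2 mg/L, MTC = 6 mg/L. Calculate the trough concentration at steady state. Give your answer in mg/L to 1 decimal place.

0.8 mg/L

k = ln2/t½ = ln2/8 ≈ 0.086643 h⁻¹; fraction remaining f = e^(−kτ) = e^(−0.086643×14) ≈ 0.2973.
Single-dose peak C₀ = D/Vd = 43/24 ≈ 1.792 mg/L.
Steady-state trough Cmin,ss = C₀·f/(1−f) ≈ 1.792 × 0.2973/0.7027 ≈ 0.758 mg/L.
Trough 0.8 mg/L vs MEC 2 mg/L: subtherapeutic.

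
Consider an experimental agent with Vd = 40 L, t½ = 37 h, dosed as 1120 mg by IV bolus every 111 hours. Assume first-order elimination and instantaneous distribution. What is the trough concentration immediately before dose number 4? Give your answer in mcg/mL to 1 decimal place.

f = (1/2)^(τ/t½) = (1/2)^(111/37) ≈ 0.1250.
C₀ = D/Vd = 1120/40 ≈ 28.000 mcg/mL.
Before the 4th dose, 3 doses have been given. Superposition: Cmin = C₀·(f + f² + … + f^3).
≈ 28.000 × (0.1250 + 0.0156 + 0.0020) ≈ 28.000 × 0.1426 ≈ 3.993 mcg/mL.

4.0 mcg/mL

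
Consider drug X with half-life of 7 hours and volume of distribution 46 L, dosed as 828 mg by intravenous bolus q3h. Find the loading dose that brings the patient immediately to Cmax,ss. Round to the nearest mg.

f = (1/2)^(3/7) ≈ 0.742997; accumulation ratio R = 1/(1−f) ≈ 3.89101.
Loading dose to hit Cmax,ss on first dose: D_load = D_maint·R ≈ 828 × 3.89101 ≈ 3221.76 mg.

3222 mg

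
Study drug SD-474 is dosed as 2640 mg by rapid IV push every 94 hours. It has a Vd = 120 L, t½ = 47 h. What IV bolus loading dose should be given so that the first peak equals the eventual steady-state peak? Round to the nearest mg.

3520 mg

f = (1/2)^(94/47) ≈ 0.250000; accumulation ratio R = 1/(1−f) ≈ 1.33333.
Loading dose to hit Cmax,ss on first dose: D_load = D_maint·R ≈ 2640 × 1.33333 ≈ 3519.99 mg.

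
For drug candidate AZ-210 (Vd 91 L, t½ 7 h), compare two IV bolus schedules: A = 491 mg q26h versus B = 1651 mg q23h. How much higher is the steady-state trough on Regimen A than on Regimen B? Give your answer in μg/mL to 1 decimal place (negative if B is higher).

Regimen A: f = (1/2)^(26/7) ≈ 0.0762; Cmin,ss = (491/91)·f/(1−f) ≈ 0.445 μg/mL.
Regimen B: f = (1/2)^(23/7) ≈ 0.1025; Cmin,ss = (1651/91)·f/(1−f) ≈ 2.072 μg/mL.
Difference ≈ 0.445 − 2.072 ≈ -1.627 μg/mL.

-1.6 μg/mL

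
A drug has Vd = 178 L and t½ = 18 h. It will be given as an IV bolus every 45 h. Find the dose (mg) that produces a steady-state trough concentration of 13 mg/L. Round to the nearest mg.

10776 mg

τ/t½ = 45/18 ≈ 2.5, so f = (1/2)^(45/18) ≈ 0.176777.
Cmin,ss = (D/Vd)·f/(1−f), so D = Cmin,ss·Vd·(1−f)/f.
D = 13 × 178 × (1−f)/f ≈ 13 × 178 × 4.65684 ≈ 10775.93 mg.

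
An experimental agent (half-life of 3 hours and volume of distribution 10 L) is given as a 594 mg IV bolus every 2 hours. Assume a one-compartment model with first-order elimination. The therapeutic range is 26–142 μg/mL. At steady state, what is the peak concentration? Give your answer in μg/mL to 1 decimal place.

160.5 μg/mL

Over one 2-h interval, 2/3 ≈ 0.66667 half-lives elapse, leaving f ≈ 0.6300 of each dose.
At steady state, accumulation factor R = 1/(1 − e^(−kτ)) ≈ 2.7027.
Single-dose peak C₀ = D/Vd = 594/10 ≈ 59.400 μg/mL.
Steady-state peak Cmax,ss = C₀·R ≈ 59.400 × 2.7027 ≈ 160.540 μg/mL.
Peak 160.5 μg/mL vs MTC 142 μg/mL: exceeds toxic threshold.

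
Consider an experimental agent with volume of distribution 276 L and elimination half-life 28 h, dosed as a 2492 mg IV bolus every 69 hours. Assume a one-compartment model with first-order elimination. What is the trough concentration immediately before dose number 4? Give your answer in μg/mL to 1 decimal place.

2.0 μg/mL

f = (1/2)^(τ/t½) = (1/2)^(69/28) ≈ 0.1812.
C₀ = D/Vd = 2492/276 ≈ 9.029 μg/mL.
Before the 4th dose, 3 doses have been given. Superposition: Cmin = C₀·(f + f² + … + f^3).
≈ 9.029 × (0.1812 + 0.0328 + 0.0059) ≈ 9.029 × 0.2199 ≈ 1.985 μg/mL.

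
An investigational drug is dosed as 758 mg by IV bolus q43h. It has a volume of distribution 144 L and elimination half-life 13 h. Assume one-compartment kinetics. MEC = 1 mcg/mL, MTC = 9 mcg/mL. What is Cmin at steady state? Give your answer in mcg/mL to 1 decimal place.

0.6 mcg/mL

τ/t½ = 43/13 ≈ 3.3077, so fraction remaining f = (1/2)^(43/13) ≈ 0.1010.
Single-dose peak C₀ = D/Vd = 758/144 ≈ 5.264 mcg/mL.
Steady-state trough Cmin,ss = C₀·f/(1−f) ≈ 5.264 × 0.1010/0.8990 ≈ 0.591 mcg/mL.
Trough 0.6 mcg/mL vs MEC 1 mcg/mL: subtherapeutic.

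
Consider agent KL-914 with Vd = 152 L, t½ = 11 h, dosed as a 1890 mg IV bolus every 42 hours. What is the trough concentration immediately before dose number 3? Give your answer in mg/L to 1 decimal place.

0.9 mg/L

f = (1/2)^(τ/t½) = (1/2)^(42/11) ≈ 0.0709.
C₀ = D/Vd = 1890/152 ≈ 12.434 mg/L.
Before the 3rd dose, 2 doses have been given. Superposition: Cmin = C₀·(f + f²).
≈ 12.434 × (0.0709 + 0.0050) ≈ 12.434 × 0.0759 ≈ 0.944 mg/L.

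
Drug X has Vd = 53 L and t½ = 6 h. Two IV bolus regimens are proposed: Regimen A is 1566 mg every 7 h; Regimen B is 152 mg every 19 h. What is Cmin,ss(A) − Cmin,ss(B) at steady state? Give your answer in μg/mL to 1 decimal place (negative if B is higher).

23.4 μg/mL

Regimen A: f = (1/2)^(7/6) ≈ 0.4454; Cmin,ss = (1566/53)·f/(1−f) ≈ 23.729 μg/mL.
Regimen B: f = (1/2)^(19/6) ≈ 0.1114; Cmin,ss = (152/53)·f/(1−f) ≈ 0.360 μg/mL.
Difference ≈ 23.729 − 0.360 ≈ 23.369 μg/mL.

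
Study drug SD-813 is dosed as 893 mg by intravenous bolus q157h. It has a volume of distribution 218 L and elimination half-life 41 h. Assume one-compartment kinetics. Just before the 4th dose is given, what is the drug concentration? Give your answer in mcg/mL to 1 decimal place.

f = (1/2)^(τ/t½) = (1/2)^(157/41) ≈ 0.0704.
C₀ = D/Vd = 893/218 ≈ 4.096 mcg/mL.
Before the 4th dose, 3 doses have been given. Superposition: Cmin = C₀·(f + f² + … + f^3).
≈ 4.096 × (0.0704 + 0.0050 + 0.0003) ≈ 4.096 × 0.0757 ≈ 0.310 mcg/mL.

0.3 mcg/mL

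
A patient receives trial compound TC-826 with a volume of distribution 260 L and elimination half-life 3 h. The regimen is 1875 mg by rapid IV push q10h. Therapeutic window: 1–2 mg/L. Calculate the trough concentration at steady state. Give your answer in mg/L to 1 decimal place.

0.8 mg/L

k = ln2/t½ = ln2/3 ≈ 0.231049 h⁻¹; fraction remaining f = e^(−kτ) = e^(−0.231049×10) ≈ 0.0992.
Each bolus raises the concentration by D/Vd = 1875/260 ≈ 7.212 mg/L.
Steady-state trough Cmin,ss = C₀·f/(1−f) ≈ 7.212 × 0.0992/0.9008 ≈ 0.794 mg/L.
Trough 0.8 mg/L vs MEC 1 mg/L: subtherapeutic.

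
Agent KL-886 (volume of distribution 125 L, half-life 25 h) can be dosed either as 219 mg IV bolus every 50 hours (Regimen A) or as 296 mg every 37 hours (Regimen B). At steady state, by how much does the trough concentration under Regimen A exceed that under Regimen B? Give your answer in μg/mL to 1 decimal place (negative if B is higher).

-0.7 μg/mL

Regimen A: f = (1/2)^(50/25) ≈ 0.2500; Cmin,ss = (219/125)·f/(1−f) ≈ 0.584 μg/mL.
Regimen B: f = (1/2)^(37/25) ≈ 0.3585; Cmin,ss = (296/125)·f/(1−f) ≈ 1.323 μg/mL.
Difference ≈ 0.584 − 1.323 ≈ -0.739 μg/mL.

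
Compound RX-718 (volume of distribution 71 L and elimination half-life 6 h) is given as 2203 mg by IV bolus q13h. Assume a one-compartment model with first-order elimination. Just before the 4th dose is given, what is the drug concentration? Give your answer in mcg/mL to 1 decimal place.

8.8 mcg/mL

f = (1/2)^(τ/t½) = (1/2)^(13/6) ≈ 0.2227.
C₀ = D/Vd = 2203/71 ≈ 31.028 mcg/mL.
Before the 4th dose, 3 doses have been given. Superposition: Cmin = C₀·(f + f² + … + f^3).
≈ 31.028 × (0.2227 + 0.0496 + 0.0110) ≈ 31.028 × 0.2833 ≈ 8.790 mcg/mL.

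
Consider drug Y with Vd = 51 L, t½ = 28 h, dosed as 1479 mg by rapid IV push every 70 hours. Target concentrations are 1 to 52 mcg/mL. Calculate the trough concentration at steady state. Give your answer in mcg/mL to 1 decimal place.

6.2 mcg/mL

τ/t½ = 70/28 ≈ 2.5, so fraction remaining f = (1/2)^(70/28) ≈ 0.1768.
At steady state, accumulation factor R = 1/(1 − e^(−kτ)) ≈ 1.2148.
Single-dose peak C₀ = D/Vd = 1479/51 ≈ 29.000 mcg/mL.
Cmax,ss = C₀/(1 − f) ≈ 29.000/0.8232 ≈ 35.228 mcg/mL.
One interval later, Cmin,ss = Cmax,ss·e^(−kτ) ≈ 35.228 × 0.1768 ≈ 6.228 mcg/mL.
Trough 6.2 mcg/mL vs MEC 1 mcg/mL: adequate.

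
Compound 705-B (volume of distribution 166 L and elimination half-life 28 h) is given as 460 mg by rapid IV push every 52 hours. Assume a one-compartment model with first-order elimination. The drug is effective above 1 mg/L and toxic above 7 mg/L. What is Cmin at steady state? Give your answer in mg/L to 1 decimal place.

1.1 mg/L

τ/t½ = 52/28 ≈ 1.8571, so fraction remaining f = (1/2)^(52/28) ≈ 0.2760.
Each bolus raises the concentration by D/Vd = 460/166 ≈ 2.771 mg/L.
Steady-state trough Cmin,ss = C₀·f/(1−f) ≈ 2.771 × 0.2760/0.7240 ≈ 1.056 mg/L.
Trough 1.1 mg/L vs MEC 1 mg/L: adequate.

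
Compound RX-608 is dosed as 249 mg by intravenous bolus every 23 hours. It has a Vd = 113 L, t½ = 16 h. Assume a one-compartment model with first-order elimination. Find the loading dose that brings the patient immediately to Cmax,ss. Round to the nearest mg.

f = (1/2)^(23/16) ≈ 0.369207; accumulation ratio R = 1/(1−f) ≈ 1.58531.
Loading dose to hit Cmax,ss on first dose: D_load = D_maint·R ≈ 249 × 1.58531 ≈ 394.74 mg.

395 mg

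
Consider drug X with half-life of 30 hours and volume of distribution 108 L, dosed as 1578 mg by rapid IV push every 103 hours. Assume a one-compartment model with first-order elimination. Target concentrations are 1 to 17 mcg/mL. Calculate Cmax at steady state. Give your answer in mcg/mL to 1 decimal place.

Over one 103-h interval, 103/30 ≈ 3.4333 half-lives elapse, leaving f ≈ 0.0926 of each dose.
Accumulation ratio R = 1/(1 − f) ≈ 1/0.9074 ≈ 1.1020.
Single-dose peak C₀ = D/Vd = 1578/108 ≈ 14.611 mcg/mL.
Steady-state peak Cmax,ss = C₀·R ≈ 14.611 × 1.1020 ≈ 16.101 mcg/mL.
Peak 16.1 mcg/mL vs MTC 17 mcg/mL: below toxic threshold.

16.1 mcg/mL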